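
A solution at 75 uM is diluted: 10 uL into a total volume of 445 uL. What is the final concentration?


C2 = C1 * V1 / V2
C2 = 75 * 10 / 445
C2 = 1.6854 uM

1.6854 uM


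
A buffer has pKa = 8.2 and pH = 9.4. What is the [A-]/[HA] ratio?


[A-]/[HA] = 10^(pH - pKa)
= 10^(9.4 - 8.2)
= 15.8489

15.8489


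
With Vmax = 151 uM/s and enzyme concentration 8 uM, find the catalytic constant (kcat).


kcat = Vmax / [E]t
kcat = 151 / 8
kcat = 18.875 s^-1

18.875 s^-1


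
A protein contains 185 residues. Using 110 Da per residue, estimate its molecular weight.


MW = n_residues * 110 Da
MW = 185 * 110
MW = 20350 Da

20350 Da


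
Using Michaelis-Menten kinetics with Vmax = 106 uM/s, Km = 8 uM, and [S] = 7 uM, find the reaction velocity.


v = Vmax * [S] / (Km + [S])
v = 106 * 7 / (8 + 7)
v = 49.4667 uM/s

49.4667 uM/s


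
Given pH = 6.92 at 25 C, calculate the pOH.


pOH = 14 - pH
pOH = 14 - 6.92
pOH = 7.08

7.08


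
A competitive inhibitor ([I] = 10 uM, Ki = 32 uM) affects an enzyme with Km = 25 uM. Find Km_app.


Km_app = Km * (1 + [I]/Ki)
Km_app = 25 * (1 + 10/32)
Km_app = 32.8125 uM

32.8125 uM


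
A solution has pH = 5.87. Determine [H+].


[H+] = 10^(-pH)
[H+] = 10^(-5.87)
[H+] = 1.349e-06 M

1.349e-06 M


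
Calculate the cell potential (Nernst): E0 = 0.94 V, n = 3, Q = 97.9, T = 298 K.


E = E0 - (RT/nF) * ln(Q)
E = 0.94 - (8.314 * 298 / (3 * 96485)) * ln(97.9)
E = 0.9008 V

0.9008 V


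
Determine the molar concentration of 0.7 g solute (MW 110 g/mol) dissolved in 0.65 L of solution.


C = (mass / MW) / volume
C = (0.7 / 110) / 0.65
C = 0.0098 M

0.0098 M


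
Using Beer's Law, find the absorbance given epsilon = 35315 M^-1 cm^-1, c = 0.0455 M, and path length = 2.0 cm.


A = epsilon * c * l
A = 35315 * 0.0455 * 2.0
A = 3213.665

3213.665


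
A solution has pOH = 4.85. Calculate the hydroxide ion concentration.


[OH-] = 10^(-pOH)
[OH-] = 10^(-4.85)
[OH-] = 1.413e-05 M

1.413e-05 M


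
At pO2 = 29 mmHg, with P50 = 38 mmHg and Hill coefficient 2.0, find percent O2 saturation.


Y = pO2^n / (P50^n + pO2^n)
Y = 29^2.0 / (38^2.0 + 29^2.0)
Y = 36.81%

36.81%


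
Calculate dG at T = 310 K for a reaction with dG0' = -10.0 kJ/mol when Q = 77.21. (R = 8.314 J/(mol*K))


dG = dG0' + RT * ln(Q) / 1000
dG = -10.0 + 8.314 * 310 * ln(77.21) / 1000
dG = 1.2025 kJ/mol

1.2025 kJ/mol


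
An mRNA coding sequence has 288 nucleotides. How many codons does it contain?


codons = nucleotides / 3
codons = 288 / 3 = 96

96


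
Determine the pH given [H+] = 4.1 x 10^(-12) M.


pH = -log10([H+])
pH = -log10(4.1 x 10^(-12))
pH = 11.3872

11.3872


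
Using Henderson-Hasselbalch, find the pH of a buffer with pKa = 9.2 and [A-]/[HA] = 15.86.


pH = pKa + log10([A-]/[HA])
pH = 9.2 + log10(15.86)
pH = 10.4003

10.4003


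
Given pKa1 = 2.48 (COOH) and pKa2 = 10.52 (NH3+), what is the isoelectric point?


pI = (pKa1 + pKa2) / 2
pI = (2.48 + 10.52) / 2
pI = 6.5

6.5


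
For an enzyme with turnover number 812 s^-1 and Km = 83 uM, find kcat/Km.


Catalytic efficiency = kcat / Km
= 812 / 83
= 9.7831 uM^-1*s^-1

9.7831 uM^-1*s^-1


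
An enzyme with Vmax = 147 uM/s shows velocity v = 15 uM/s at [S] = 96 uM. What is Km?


Km = [S] * (Vmax - v) / v
Km = 96 * (147 - 15) / 15
Km = 844.8 uM

844.8 uM


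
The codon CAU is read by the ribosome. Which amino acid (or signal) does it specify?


Standard genetic code lookup.
Codon CAU -> His

His


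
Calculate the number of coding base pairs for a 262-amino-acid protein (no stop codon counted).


Each amino acid = 1 codon = 3 bp
bp = 262 * 3 = 786 bp

786 bp


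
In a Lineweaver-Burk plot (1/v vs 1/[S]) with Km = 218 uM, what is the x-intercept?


x-intercept = -1/Km
= -1/218
= -0.0046 1/uM

-0.0046 1/uM


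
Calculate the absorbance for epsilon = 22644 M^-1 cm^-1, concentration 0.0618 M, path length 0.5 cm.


A = epsilon * c * l
A = 22644 * 0.0618 * 0.5
A = 699.6996

699.6996


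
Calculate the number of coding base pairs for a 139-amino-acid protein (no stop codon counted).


Each amino acid = 1 codon = 3 bp
bp = 139 * 3 = 417 bp

417 bp


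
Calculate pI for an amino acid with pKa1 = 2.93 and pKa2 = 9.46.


pI = (pKa1 + pKa2) / 2
pI = (2.93 + 9.46) / 2
pI = 6.195

6.195


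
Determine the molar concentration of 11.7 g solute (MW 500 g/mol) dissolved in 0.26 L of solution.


C = (mass / MW) / volume
C = (11.7 / 500) / 0.26
C = 0.09 M

0.09 M


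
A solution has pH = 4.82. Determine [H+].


[H+] = 10^(-pH)
[H+] = 10^(-4.82)
[H+] = 1.514e-05 M

1.514e-05 M


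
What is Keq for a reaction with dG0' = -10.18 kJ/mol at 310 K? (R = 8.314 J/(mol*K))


Keq = exp(-dG0 * 1000 / (R * T))
Keq = exp(-(-10.18) * 1000 / (8.314 * 310))
Keq = 51.9254

51.9254


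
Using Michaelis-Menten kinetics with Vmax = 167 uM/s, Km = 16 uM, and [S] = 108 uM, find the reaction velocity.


v = Vmax * [S] / (Km + [S])
v = 167 * 108 / (16 + 108)
v = 145.4516 uM/s

145.4516 uM/s


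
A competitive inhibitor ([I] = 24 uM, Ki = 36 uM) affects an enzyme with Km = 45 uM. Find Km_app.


Km_app = Km * (1 + [I]/Ki)
Km_app = 45 * (1 + 24/36)
Km_app = 75.0 uM

75.0 uM


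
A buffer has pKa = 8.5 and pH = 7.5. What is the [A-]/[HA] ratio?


[A-]/[HA] = 10^(pH - pKa)
= 10^(7.5 - 8.5)
= 0.1

0.1


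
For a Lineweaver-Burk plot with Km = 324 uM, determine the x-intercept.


x-intercept = -1/Km
= -1/324
= -0.0031 1/uM

-0.0031 1/uM


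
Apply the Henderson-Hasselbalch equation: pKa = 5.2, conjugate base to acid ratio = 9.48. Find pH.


pH = pKa + log10([A-]/[HA])
pH = 5.2 + log10(9.48)
pH = 6.1768

6.1768


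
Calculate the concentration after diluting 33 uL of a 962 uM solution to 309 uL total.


C2 = C1 * V1 / V2
C2 = 962 * 33 / 309
C2 = 102.7379 uM

102.7379 uM


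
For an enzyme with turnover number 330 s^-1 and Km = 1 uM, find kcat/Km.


Catalytic efficiency = kcat / Km
= 330 / 1
= 330.0 uM^-1*s^-1

330.0 uM^-1*s^-1


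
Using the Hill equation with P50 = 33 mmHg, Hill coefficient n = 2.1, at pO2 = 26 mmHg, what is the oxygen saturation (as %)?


Y = pO2^n / (P50^n + pO2^n)
Y = 26^2.1 / (33^2.1 + 26^2.1)
Y = 37.74%

37.74%


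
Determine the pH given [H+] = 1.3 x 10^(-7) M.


pH = -log10([H+])
pH = -log10(1.3 x 10^(-7))
pH = 6.8861

6.8861


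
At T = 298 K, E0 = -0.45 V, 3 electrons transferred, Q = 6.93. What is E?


E = E0 - (RT/nF) * ln(Q)
E = -0.45 - (8.314 * 298 / (3 * 96485)) * ln(6.93)
E = -0.4666 V

-0.4666 V


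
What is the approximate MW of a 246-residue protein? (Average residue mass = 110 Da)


MW = n_residues * 110 Da
MW = 246 * 110
MW = 27060 Da

27060 Da


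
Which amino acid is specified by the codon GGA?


Standard genetic code lookup.
Codon GGA -> Gly

Gly


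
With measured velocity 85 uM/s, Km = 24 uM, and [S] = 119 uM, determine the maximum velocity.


Vmax = v * (Km + [S]) / [S]
Vmax = 85 * (24 + 119) / 119
Vmax = 102.1429 uM/s

102.1429 uM/s


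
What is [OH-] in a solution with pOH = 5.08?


[OH-] = 10^(-pOH)
[OH-] = 10^(-5.08)
[OH-] = 8.318e-06 M

8.318e-06 M


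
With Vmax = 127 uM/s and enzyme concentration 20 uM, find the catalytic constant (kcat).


kcat = Vmax / [E]t
kcat = 127 / 20
kcat = 6.35 s^-1

6.35 s^-1


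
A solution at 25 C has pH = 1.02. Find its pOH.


pOH = 14 - pH
pOH = 14 - 1.02
pOH = 12.98

12.98


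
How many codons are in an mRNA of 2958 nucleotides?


codons = nucleotides / 3
codons = 2958 / 3 = 986

986


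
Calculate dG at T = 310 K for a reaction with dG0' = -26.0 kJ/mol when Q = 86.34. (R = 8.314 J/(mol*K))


dG = dG0' + RT * ln(Q) / 1000
dG = -26.0 + 8.314 * 310 * ln(86.34) / 1000
dG = -14.5095 kJ/mol

-14.5095 kJ/mol


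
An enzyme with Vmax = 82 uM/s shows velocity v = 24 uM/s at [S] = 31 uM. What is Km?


Km = [S] * (Vmax - v) / v
Km = 31 * (82 - 24) / 24
Km = 74.9167 uM

74.9167 uM


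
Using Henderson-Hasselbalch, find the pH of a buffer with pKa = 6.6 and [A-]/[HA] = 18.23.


pH = pKa + log10([A-]/[HA])
pH = 6.6 + log10(18.23)
pH = 7.8608

7.8608


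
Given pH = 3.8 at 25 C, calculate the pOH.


pOH = 14 - pH
pOH = 14 - 3.8
pOH = 10.2

10.2


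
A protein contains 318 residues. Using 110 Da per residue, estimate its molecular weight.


MW = n_residues * 110 Da
MW = 318 * 110
MW = 34980 Da

34980 Da


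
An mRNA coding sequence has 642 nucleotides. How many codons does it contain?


codons = nucleotides / 3
codons = 642 / 3 = 214

214


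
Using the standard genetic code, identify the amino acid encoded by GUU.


Standard genetic code lookup.
Codon GUU -> Val

Val


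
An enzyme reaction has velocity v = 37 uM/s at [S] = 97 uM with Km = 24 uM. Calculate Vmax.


Vmax = v * (Km + [S]) / [S]
Vmax = 37 * (24 + 97) / 97
Vmax = 46.1546 uM/s

46.1546 uM/s


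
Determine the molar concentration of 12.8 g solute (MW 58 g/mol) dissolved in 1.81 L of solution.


C = (mass / MW) / volume
C = (12.8 / 58) / 1.81
C = 0.1219 M

0.1219 M


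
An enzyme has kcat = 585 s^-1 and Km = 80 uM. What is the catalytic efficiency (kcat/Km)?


Catalytic efficiency = kcat / Km
= 585 / 80
= 7.3125 uM^-1*s^-1

7.3125 uM^-1*s^-1


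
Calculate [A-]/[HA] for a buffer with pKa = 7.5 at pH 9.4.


[A-]/[HA] = 10^(pH - pKa)
= 10^(9.4 - 7.5)
= 79.4328

79.4328


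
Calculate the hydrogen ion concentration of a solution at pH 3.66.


[H+] = 10^(-pH)
[H+] = 10^(-3.66)
[H+] = 2.188e-04 M

2.188e-04 M


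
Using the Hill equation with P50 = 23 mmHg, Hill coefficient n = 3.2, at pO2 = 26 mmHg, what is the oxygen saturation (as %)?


Y = pO2^n / (P50^n + pO2^n)
Y = 26^3.2 / (23^3.2 + 26^3.2)
Y = 59.68%

59.68%


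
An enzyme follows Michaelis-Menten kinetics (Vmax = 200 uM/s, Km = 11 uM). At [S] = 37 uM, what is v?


v = Vmax * [S] / (Km + [S])
v = 200 * 37 / (11 + 37)
v = 154.1667 uM/s

154.1667 uM/s


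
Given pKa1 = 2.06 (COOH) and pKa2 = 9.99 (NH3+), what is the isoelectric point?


pI = (pKa1 + pKa2) / 2
pI = (2.06 + 9.99) / 2
pI = 6.025

6.025


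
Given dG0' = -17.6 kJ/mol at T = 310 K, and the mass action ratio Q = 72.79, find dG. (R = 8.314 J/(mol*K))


dG = dG0' + RT * ln(Q) / 1000
dG = -17.6 + 8.314 * 310 * ln(72.79) / 1000
dG = -6.5495 kJ/mol

-6.5495 kJ/mol


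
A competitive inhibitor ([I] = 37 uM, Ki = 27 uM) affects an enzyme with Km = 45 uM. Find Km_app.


Km_app = Km * (1 + [I]/Ki)
Km_app = 45 * (1 + 37/27)
Km_app = 106.6667 uM

106.6667 uM


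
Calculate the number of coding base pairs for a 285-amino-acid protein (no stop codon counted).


Each amino acid = 1 codon = 3 bp
bp = 285 * 3 = 855 bp

855 bp


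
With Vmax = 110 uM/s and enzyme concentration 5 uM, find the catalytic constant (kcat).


kcat = Vmax / [E]t
kcat = 110 / 5
kcat = 22.0 s^-1

22.0 s^-1


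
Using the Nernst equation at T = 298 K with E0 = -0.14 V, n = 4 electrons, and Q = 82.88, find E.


E = E0 - (RT/nF) * ln(Q)
E = -0.14 - (8.314 * 298 / (4 * 96485)) * ln(82.88)
E = -0.1684 V

-0.1684 V


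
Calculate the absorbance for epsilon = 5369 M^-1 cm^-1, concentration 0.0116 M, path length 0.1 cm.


A = epsilon * c * l
A = 5369 * 0.0116 * 0.1
A = 6.228

6.228


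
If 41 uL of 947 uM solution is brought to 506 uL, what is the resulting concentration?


C2 = C1 * V1 / V2
C2 = 947 * 41 / 506
C2 = 76.7332 uM

76.7332 uM


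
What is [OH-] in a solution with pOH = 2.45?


[OH-] = 10^(-pOH)
[OH-] = 10^(-2.45)
[OH-] = 0.0035 M

0.0035 M


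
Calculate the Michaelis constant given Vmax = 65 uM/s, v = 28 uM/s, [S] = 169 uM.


Km = [S] * (Vmax - v) / v
Km = 169 * (65 - 28) / 28
Km = 223.3214 uM

223.3214 uM


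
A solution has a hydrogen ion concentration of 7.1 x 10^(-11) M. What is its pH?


pH = -log10([H+])
pH = -log10(7.1 x 10^(-11))
pH = 10.1487

10.1487


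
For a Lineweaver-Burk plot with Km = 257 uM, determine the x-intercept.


x-intercept = -1/Km
= -1/257
= -0.0039 1/uM

-0.0039 1/uM


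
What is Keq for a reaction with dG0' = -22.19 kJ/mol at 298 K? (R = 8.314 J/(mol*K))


Keq = exp(-dG0 * 1000 / (R * T))
Keq = exp(-(-22.19) * 1000 / (8.314 * 298))
Keq = 7756.9865

7756.9865


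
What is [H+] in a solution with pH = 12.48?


[H+] = 10^(-pH)
[H+] = 10^(-12.48)
[H+] = 3.311e-13 M

3.311e-13 M


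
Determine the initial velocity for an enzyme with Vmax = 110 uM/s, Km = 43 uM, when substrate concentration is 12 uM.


v = Vmax * [S] / (Km + [S])
v = 110 * 12 / (43 + 12)
v = 24.0 uM/s

24.0 uM/s


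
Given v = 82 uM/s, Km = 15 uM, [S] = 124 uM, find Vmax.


Vmax = v * (Km + [S]) / [S]
Vmax = 82 * (15 + 124) / 124
Vmax = 91.9194 uM/s

91.9194 uM/s


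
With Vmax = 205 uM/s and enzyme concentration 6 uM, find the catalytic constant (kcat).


kcat = Vmax / [E]t
kcat = 205 / 6
kcat = 34.1667 s^-1

34.1667 s^-1


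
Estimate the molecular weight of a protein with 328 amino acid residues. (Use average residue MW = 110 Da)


MW = n_residues * 110 Da
MW = 328 * 110
MW = 36080 Da

36080 Da


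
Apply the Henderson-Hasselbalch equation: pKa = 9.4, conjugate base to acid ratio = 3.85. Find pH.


pH = pKa + log10([A-]/[HA])
pH = 9.4 + log10(3.85)
pH = 9.9855

9.9855


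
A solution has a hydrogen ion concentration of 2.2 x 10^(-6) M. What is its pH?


pH = -log10([H+])
pH = -log10(2.2 x 10^(-6))
pH = 5.6576

5.6576


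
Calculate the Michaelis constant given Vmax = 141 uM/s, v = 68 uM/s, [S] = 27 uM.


Km = [S] * (Vmax - v) / v
Km = 27 * (141 - 68) / 68
Km = 28.9853 uM

28.9853 uM


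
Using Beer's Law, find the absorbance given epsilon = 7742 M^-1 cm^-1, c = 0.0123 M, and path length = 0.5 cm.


A = epsilon * c * l
A = 7742 * 0.0123 * 0.5
A = 47.6133

47.6133


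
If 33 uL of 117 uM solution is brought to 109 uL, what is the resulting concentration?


C2 = C1 * V1 / V2
C2 = 117 * 33 / 109
C2 = 35.422 uM

35.422 uM


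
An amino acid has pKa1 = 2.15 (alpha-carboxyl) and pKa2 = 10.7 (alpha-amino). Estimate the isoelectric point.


pI = (pKa1 + pKa2) / 2
pI = (2.15 + 10.7) / 2
pI = 6.425

6.425


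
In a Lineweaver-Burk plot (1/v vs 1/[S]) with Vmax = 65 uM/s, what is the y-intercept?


y-intercept = 1/Vmax
= 1/65
= 0.0154 s/uM

0.0154 s/uM


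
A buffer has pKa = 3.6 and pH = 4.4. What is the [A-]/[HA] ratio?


[A-]/[HA] = 10^(pH - pKa)
= 10^(4.4 - 3.6)
= 6.3096

6.3096


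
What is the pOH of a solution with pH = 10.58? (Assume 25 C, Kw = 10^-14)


pOH = 14 - pH
pOH = 14 - 10.58
pOH = 3.42

3.42


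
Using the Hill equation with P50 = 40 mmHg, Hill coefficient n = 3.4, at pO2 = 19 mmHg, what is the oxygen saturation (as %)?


Y = pO2^n / (P50^n + pO2^n)
Y = 19^3.4 / (40^3.4 + 19^3.4)
Y = 7.37%

7.37%


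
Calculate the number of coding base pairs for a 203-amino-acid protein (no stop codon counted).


Each amino acid = 1 codon = 3 bp
bp = 203 * 3 = 609 bp

609 bp


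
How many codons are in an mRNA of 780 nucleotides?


codons = nucleotides / 3
codons = 780 / 3 = 260

260


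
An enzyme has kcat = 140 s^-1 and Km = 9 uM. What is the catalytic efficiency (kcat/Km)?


Catalytic efficiency = kcat / Km
= 140 / 9
= 15.5556 uM^-1*s^-1

15.5556 uM^-1*s^-1


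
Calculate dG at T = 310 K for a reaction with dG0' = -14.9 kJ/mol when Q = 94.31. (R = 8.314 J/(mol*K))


dG = dG0' + RT * ln(Q) / 1000
dG = -14.9 + 8.314 * 310 * ln(94.31) / 1000
dG = -3.1819 kJ/mol

-3.1819 kJ/mol


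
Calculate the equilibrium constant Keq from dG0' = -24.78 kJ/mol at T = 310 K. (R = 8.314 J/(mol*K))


Keq = exp(-dG0 * 1000 / (R * T))
Keq = exp(-(-24.78) * 1000 / (8.314 * 310))
Keq = 14981.3871

14981.3871


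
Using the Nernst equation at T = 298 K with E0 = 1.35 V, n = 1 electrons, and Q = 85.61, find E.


E = E0 - (RT/nF) * ln(Q)
E = 1.35 - (8.314 * 298 / (1 * 96485)) * ln(85.61)
E = 1.2357 V

1.2357 V


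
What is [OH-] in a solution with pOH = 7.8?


[OH-] = 10^(-pOH)
[OH-] = 10^(-7.8)
[OH-] = 1.585e-08 M

1.585e-08 M


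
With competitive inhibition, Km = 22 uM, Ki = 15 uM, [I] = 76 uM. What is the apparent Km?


Km_app = Km * (1 + [I]/Ki)
Km_app = 22 * (1 + 76/15)
Km_app = 133.4667 uM

133.4667 uM


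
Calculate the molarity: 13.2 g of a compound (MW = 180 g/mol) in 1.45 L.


C = (mass / MW) / volume
C = (13.2 / 180) / 1.45
C = 0.0506 M

0.0506 M


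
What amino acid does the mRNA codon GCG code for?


Standard genetic code lookup.
Codon GCG -> Ala

Ala


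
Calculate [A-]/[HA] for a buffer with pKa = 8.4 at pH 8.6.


[A-]/[HA] = 10^(pH - pKa)
= 10^(8.6 - 8.4)
= 1.5849

1.5849


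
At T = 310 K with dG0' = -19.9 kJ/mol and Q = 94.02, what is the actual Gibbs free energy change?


dG = dG0' + RT * ln(Q) / 1000
dG = -19.9 + 8.314 * 310 * ln(94.02) / 1000
dG = -8.1898 kJ/mol

-8.1898 kJ/mol


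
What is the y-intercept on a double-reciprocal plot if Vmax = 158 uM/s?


y-intercept = 1/Vmax
= 1/158
= 0.0063 s/uM

0.0063 s/uM


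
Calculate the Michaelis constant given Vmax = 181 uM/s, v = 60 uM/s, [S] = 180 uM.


Km = [S] * (Vmax - v) / v
Km = 180 * (181 - 60) / 60
Km = 363.0 uM

363.0 uM


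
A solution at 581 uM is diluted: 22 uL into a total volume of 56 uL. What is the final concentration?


C2 = C1 * V1 / V2
C2 = 581 * 22 / 56
C2 = 228.25 uM

228.25 uM


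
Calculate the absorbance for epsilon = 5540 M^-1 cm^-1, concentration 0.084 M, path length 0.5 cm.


A = epsilon * c * l
A = 5540 * 0.084 * 0.5
A = 232.68

232.68


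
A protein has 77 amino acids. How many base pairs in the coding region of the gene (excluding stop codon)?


Each amino acid = 1 codon = 3 bp
bp = 77 * 3 = 231 bp

231 bp


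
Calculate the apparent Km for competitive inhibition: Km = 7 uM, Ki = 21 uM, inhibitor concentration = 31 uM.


Km_app = Km * (1 + [I]/Ki)
Km_app = 7 * (1 + 31/21)
Km_app = 17.3333 uM

17.3333 uM


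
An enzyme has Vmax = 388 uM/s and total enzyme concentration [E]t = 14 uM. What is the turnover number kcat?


kcat = Vmax / [E]t
kcat = 388 / 14
kcat = 27.7143 s^-1

27.7143 s^-1


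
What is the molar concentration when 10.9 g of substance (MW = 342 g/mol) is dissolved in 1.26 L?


C = (mass / MW) / volume
C = (10.9 / 342) / 1.26
C = 0.0253 M

0.0253 M


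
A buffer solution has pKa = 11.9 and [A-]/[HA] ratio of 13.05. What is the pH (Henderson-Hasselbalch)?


pH = pKa + log10([A-]/[HA])
pH = 11.9 + log10(13.05)
pH = 13.0156

13.0156


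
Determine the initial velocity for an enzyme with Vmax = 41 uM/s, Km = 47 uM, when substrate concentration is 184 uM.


v = Vmax * [S] / (Km + [S])
v = 41 * 184 / (47 + 184)
v = 32.658 uM/s

32.658 uM/s


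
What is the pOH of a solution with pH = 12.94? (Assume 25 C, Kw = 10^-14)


pOH = 14 - pH
pOH = 14 - 12.94
pOH = 1.06

1.06


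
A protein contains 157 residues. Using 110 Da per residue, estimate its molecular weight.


MW = n_residues * 110 Da
MW = 157 * 110
MW = 17270 Da

17270 Da


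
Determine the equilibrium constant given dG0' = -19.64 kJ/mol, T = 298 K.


Keq = exp(-dG0 * 1000 / (R * T))
Keq = exp(-(-19.64) * 1000 / (8.314 * 298))
Keq = 2771.4218

2771.4218


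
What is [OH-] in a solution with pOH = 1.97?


[OH-] = 10^(-pOH)
[OH-] = 10^(-1.97)
[OH-] = 0.0107 M

0.0107 M


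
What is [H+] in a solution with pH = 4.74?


[H+] = 10^(-pH)
[H+] = 10^(-4.74)
[H+] = 1.820e-05 M

1.820e-05 M


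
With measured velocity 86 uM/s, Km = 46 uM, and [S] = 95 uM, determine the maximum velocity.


Vmax = v * (Km + [S]) / [S]
Vmax = 86 * (46 + 95) / 95
Vmax = 127.6421 uM/s

127.6421 uM/s


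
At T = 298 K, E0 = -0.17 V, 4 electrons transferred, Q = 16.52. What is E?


E = E0 - (RT/nF) * ln(Q)
E = -0.17 - (8.314 * 298 / (4 * 96485)) * ln(16.52)
E = -0.188 V

-0.188 V


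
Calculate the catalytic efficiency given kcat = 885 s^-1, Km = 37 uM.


Catalytic efficiency = kcat / Km
= 885 / 37
= 23.9189 uM^-1*s^-1

23.9189 uM^-1*s^-1


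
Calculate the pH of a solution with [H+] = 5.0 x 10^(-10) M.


pH = -log10([H+])
pH = -log10(5.0 x 10^(-10))
pH = 9.301

9.301


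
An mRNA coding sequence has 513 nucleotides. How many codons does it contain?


codons = nucleotides / 3
codons = 513 / 3 = 171

171


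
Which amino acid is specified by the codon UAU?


Standard genetic code lookup.
Codon UAU -> Tyr

Tyr


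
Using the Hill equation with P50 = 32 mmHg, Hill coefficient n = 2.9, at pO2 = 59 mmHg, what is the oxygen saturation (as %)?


Y = pO2^n / (P50^n + pO2^n)
Y = 59^2.9 / (32^2.9 + 59^2.9)
Y = 85.5%

85.5%


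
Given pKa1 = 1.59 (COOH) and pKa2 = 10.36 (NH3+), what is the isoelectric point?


pI = (pKa1 + pKa2) / 2
pI = (1.59 + 10.36) / 2
pI = 5.975

5.975


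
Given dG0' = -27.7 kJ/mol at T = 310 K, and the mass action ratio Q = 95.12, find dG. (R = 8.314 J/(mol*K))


dG = dG0' + RT * ln(Q) / 1000
dG = -27.7 + 8.314 * 310 * ln(95.12) / 1000
dG = -15.9599 kJ/mol

-15.9599 kJ/mol


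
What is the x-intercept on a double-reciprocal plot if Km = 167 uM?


x-intercept = -1/Km
= -1/167
= -0.006 1/uM

-0.006 1/uM


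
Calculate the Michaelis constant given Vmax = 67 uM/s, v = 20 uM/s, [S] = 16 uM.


Km = [S] * (Vmax - v) / v
Km = 16 * (67 - 20) / 20
Km = 37.6 uM

37.6 uM


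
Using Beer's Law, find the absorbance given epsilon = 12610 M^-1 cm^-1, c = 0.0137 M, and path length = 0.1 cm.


A = epsilon * c * l
A = 12610 * 0.0137 * 0.1
A = 17.2757

17.2757


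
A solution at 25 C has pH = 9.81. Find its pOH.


pOH = 14 - pH
pOH = 14 - 9.81
pOH = 4.19

4.19


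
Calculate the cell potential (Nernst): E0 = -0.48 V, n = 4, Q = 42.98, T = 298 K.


E = E0 - (RT/nF) * ln(Q)
E = -0.48 - (8.314 * 298 / (4 * 96485)) * ln(42.98)
E = -0.5041 V

-0.5041 V


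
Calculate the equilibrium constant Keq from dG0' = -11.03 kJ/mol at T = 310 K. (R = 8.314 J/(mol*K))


Keq = exp(-dG0 * 1000 / (R * T))
Keq = exp(-(-11.03) * 1000 / (8.314 * 310))
Keq = 72.212

72.212


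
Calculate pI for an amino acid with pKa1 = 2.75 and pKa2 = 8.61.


pI = (pKa1 + pKa2) / 2
pI = (2.75 + 8.61) / 2
pI = 5.68

5.68


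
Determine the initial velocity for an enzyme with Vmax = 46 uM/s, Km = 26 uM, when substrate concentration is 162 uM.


v = Vmax * [S] / (Km + [S])
v = 46 * 162 / (26 + 162)
v = 39.6383 uM/s

39.6383 uM/s


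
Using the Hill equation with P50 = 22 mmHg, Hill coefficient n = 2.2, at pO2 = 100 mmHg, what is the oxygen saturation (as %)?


Y = pO2^n / (P50^n + pO2^n)
Y = 100^2.2 / (22^2.2 + 100^2.2)
Y = 96.55%

96.55%


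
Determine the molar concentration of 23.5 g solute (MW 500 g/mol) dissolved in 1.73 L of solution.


C = (mass / MW) / volume
C = (23.5 / 500) / 1.73
C = 0.0272 M

0.0272 M


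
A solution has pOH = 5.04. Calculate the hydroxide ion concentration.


[OH-] = 10^(-pOH)
[OH-] = 10^(-5.04)
[OH-] = 9.120e-06 M

9.120e-06 M


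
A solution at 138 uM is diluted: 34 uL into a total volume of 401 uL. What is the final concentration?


C2 = C1 * V1 / V2
C2 = 138 * 34 / 401
C2 = 11.7007 uM

11.7007 uM


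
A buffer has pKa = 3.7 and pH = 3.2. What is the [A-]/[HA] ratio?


[A-]/[HA] = 10^(pH - pKa)
= 10^(3.2 - 3.7)
= 0.3162

0.3162


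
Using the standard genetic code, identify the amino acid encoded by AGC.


Standard genetic code lookup.
Codon AGC -> Ser

Ser


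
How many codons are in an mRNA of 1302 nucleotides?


codons = nucleotides / 3
codons = 1302 / 3 = 434

434


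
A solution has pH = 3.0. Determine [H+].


[H+] = 10^(-pH)
[H+] = 10^(-3.0)
[H+] = 0.001 M

0.001 M


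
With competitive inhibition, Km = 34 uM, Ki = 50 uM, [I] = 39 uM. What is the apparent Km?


Km_app = Km * (1 + [I]/Ki)
Km_app = 34 * (1 + 39/50)
Km_app = 60.52 uM

60.52 uM


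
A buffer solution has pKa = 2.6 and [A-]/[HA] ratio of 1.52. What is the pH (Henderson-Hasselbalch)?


pH = pKa + log10([A-]/[HA])
pH = 2.6 + log10(1.52)
pH = 2.7818

2.7818


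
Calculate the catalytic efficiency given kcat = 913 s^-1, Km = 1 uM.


Catalytic efficiency = kcat / Km
= 913 / 1
= 913.0 uM^-1*s^-1

913.0 uM^-1*s^-1


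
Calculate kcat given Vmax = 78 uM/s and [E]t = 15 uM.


kcat = Vmax / [E]t
kcat = 78 / 15
kcat = 5.2 s^-1

5.2 s^-1


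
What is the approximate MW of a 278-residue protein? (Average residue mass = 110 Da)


MW = n_residues * 110 Da
MW = 278 * 110
MW = 30580 Da

30580 Da


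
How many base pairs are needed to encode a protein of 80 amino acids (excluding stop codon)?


Each amino acid = 1 codon = 3 bp
bp = 80 * 3 = 240 bp

240 bp


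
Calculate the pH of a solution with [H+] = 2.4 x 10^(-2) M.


pH = -log10([H+])
pH = -log10(2.4 x 10^(-2))
pH = 1.6198

1.6198


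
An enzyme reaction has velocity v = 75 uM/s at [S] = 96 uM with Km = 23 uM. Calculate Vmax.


Vmax = v * (Km + [S]) / [S]
Vmax = 75 * (23 + 96) / 96
Vmax = 92.9688 uM/s

92.9688 uM/s


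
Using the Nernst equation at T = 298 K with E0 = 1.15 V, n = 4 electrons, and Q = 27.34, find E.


E = E0 - (RT/nF) * ln(Q)
E = 1.15 - (8.314 * 298 / (4 * 96485)) * ln(27.34)
E = 1.1288 V

1.1288 V


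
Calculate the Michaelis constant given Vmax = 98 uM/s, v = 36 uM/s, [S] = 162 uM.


Km = [S] * (Vmax - v) / v
Km = 162 * (98 - 36) / 36
Km = 279.0 uM

279.0 uM


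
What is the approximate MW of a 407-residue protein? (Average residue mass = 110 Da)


MW = n_residues * 110 Da
MW = 407 * 110
MW = 44770 Da

44770 Da


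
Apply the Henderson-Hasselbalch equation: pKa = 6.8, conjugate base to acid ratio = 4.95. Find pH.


pH = pKa + log10([A-]/[HA])
pH = 6.8 + log10(4.95)
pH = 7.4946

7.4946


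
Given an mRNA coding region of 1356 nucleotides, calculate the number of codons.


codons = nucleotides / 3
codons = 1356 / 3 = 452

452


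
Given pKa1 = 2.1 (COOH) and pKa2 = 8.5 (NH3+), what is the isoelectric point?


pI = (pKa1 + pKa2) / 2
pI = (2.1 + 8.5) / 2
pI = 5.3

5.3


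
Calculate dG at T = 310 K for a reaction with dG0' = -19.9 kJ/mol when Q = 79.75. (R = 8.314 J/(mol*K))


dG = dG0' + RT * ln(Q) / 1000
dG = -19.9 + 8.314 * 310 * ln(79.75) / 1000
dG = -8.6141 kJ/mol

-8.6141 kJ/mol


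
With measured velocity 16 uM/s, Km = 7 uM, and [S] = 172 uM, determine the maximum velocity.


Vmax = v * (Km + [S]) / [S]
Vmax = 16 * (7 + 172) / 172
Vmax = 16.6512 uM/s

16.6512 uM/s


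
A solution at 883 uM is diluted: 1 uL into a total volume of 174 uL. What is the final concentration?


C2 = C1 * V1 / V2
C2 = 883 * 1 / 174
C2 = 5.0747 uM

5.0747 uM


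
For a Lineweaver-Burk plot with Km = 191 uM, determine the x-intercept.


x-intercept = -1/Km
= -1/191
= -0.0052 1/uM

-0.0052 1/uM


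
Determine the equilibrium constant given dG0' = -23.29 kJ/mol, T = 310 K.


Keq = exp(-dG0 * 1000 / (R * T))
Keq = exp(-(-23.29) * 1000 / (8.314 * 310))
Keq = 8403.877

8403.877


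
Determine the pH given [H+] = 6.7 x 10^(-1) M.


pH = -log10([H+])
pH = -log10(6.7 x 10^(-1))
pH = 0.1739

0.1739


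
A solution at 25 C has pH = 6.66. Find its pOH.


pOH = 14 - pH
pOH = 14 - 6.66
pOH = 7.34

7.34


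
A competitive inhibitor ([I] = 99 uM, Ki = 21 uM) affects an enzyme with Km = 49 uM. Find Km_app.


Km_app = Km * (1 + [I]/Ki)
Km_app = 49 * (1 + 99/21)
Km_app = 280.0 uM

280.0 uM


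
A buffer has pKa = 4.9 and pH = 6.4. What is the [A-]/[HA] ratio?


[A-]/[HA] = 10^(pH - pKa)
= 10^(6.4 - 4.9)
= 31.6228

31.6228


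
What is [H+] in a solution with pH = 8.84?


[H+] = 10^(-pH)
[H+] = 10^(-8.84)
[H+] = 1.445e-09 M

1.445e-09 M


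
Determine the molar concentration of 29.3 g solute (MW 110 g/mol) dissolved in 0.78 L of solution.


C = (mass / MW) / volume
C = (29.3 / 110) / 0.78
C = 0.3415 M

0.3415 M


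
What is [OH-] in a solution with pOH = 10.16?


[OH-] = 10^(-pOH)
[OH-] = 10^(-10.16)
[OH-] = 6.918e-11 M

6.918e-11 M


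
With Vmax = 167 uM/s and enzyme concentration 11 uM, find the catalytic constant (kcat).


kcat = Vmax / [E]t
kcat = 167 / 11
kcat = 15.1818 s^-1

15.1818 s^-1


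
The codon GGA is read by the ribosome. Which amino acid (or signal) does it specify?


Standard genetic code lookup.
Codon GGA -> Gly

Gly


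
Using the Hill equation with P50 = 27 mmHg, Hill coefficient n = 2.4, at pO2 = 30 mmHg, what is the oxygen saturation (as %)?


Y = pO2^n / (P50^n + pO2^n)
Y = 30^2.4 / (27^2.4 + 30^2.4)
Y = 56.29%

56.29%


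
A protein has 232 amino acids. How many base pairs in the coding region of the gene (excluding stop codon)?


Each amino acid = 1 codon = 3 bp
bp = 232 * 3 = 696 bp

696 bp


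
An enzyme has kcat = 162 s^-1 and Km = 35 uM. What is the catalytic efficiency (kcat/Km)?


Catalytic efficiency = kcat / Km
= 162 / 35
= 4.6286 uM^-1*s^-1

4.6286 uM^-1*s^-1


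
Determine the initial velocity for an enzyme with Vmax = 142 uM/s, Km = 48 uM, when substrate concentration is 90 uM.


v = Vmax * [S] / (Km + [S])
v = 142 * 90 / (48 + 90)
v = 92.6087 uM/s

92.6087 uM/s


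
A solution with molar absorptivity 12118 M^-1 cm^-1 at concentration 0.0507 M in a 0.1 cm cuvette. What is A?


A = epsilon * c * l
A = 12118 * 0.0507 * 0.1
A = 61.4383

61.4383


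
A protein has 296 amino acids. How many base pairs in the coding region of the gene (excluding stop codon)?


Each amino acid = 1 codon = 3 bp
bp = 296 * 3 = 888 bp

888 bp


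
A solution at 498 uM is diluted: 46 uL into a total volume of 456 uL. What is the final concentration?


C2 = C1 * V1 / V2
C2 = 498 * 46 / 456
C2 = 50.2368 uM

50.2368 uM


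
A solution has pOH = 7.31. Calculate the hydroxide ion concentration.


[OH-] = 10^(-pOH)
[OH-] = 10^(-7.31)
[OH-] = 4.898e-08 M

4.898e-08 M


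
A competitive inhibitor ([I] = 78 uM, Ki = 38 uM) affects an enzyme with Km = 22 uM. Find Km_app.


Km_app = Km * (1 + [I]/Ki)
Km_app = 22 * (1 + 78/38)
Km_app = 67.1579 uM

67.1579 uM


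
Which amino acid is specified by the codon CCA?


Standard genetic code lookup.
Codon CCA -> Pro

Pro


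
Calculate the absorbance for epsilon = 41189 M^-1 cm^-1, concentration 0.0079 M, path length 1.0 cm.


A = epsilon * c * l
A = 41189 * 0.0079 * 1.0
A = 325.3931

325.3931


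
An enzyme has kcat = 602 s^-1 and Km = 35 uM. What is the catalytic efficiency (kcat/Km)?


Catalytic efficiency = kcat / Km
= 602 / 35
= 17.2 uM^-1*s^-1

17.2 uM^-1*s^-1


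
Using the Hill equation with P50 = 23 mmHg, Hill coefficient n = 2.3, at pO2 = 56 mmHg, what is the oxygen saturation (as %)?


Y = pO2^n / (P50^n + pO2^n)
Y = 56^2.3 / (23^2.3 + 56^2.3)
Y = 88.56%

88.56%


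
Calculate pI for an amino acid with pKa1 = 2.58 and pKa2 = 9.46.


pI = (pKa1 + pKa2) / 2
pI = (2.58 + 9.46) / 2
pI = 6.02

6.02


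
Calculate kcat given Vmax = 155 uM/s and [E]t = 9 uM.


kcat = Vmax / [E]t
kcat = 155 / 9
kcat = 17.2222 s^-1

17.2222 s^-1


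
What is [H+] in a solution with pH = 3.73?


[H+] = 10^(-pH)
[H+] = 10^(-3.73)
[H+] = 1.862e-04 M

1.862e-04 M


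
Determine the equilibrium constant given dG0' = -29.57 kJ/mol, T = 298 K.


Keq = exp(-dG0 * 1000 / (R * T))
Keq = exp(-(-29.57) * 1000 / (8.314 * 298))
Keq = 152523.1882

152523.1882


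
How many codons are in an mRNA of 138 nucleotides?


codons = nucleotides / 3
codons = 138 / 3 = 46

46


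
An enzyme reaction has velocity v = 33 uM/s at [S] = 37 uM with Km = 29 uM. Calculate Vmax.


Vmax = v * (Km + [S]) / [S]
Vmax = 33 * (29 + 37) / 37
Vmax = 58.8649 uM/s

58.8649 uM/s


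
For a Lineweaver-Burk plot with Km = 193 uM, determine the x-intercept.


x-intercept = -1/Km
= -1/193
= -0.0052 1/uM

-0.0052 1/uM


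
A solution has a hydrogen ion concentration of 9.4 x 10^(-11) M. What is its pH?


pH = -log10([H+])
pH = -log10(9.4 x 10^(-11))
pH = 10.0269

10.0269


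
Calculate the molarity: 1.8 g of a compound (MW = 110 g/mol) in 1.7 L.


C = (mass / MW) / volume
C = (1.8 / 110) / 1.7
C = 0.0096 M

0.0096 M


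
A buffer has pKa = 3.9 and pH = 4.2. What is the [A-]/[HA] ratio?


[A-]/[HA] = 10^(pH - pKa)
= 10^(4.2 - 3.9)
= 1.9953

1.9953


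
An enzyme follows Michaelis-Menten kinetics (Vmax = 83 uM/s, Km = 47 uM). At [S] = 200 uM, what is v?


v = Vmax * [S] / (Km + [S])
v = 83 * 200 / (47 + 200)
v = 67.2065 uM/s

67.2065 uM/s


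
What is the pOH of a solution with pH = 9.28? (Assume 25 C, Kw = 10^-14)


pOH = 14 - pH
pOH = 14 - 9.28
pOH = 4.72

4.72


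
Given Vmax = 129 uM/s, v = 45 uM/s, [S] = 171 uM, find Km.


Km = [S] * (Vmax - v) / v
Km = 171 * (129 - 45) / 45
Km = 319.2 uM

319.2 uM


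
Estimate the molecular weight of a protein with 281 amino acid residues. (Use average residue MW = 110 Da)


MW = n_residues * 110 Da
MW = 281 * 110
MW = 30910 Da

30910 Da


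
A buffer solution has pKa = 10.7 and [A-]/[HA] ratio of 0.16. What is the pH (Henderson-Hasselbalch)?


pH = pKa + log10([A-]/[HA])
pH = 10.7 + log10(0.16)
pH = 9.9041

9.9041


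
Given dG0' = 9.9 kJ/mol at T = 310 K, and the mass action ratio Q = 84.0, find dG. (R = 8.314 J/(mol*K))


dG = dG0' + RT * ln(Q) / 1000
dG = 9.9 + 8.314 * 310 * ln(84.0) / 1000
dG = 21.3197 kJ/mol

21.3197 kJ/mol


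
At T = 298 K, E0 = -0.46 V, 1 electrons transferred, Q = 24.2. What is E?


E = E0 - (RT/nF) * ln(Q)
E = -0.46 - (8.314 * 298 / (1 * 96485)) * ln(24.2)
E = -0.5418 V

-0.5418 V


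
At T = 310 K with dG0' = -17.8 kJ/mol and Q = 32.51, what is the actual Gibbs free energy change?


dG = dG0' + RT * ln(Q) / 1000
dG = -17.8 + 8.314 * 310 * ln(32.51) / 1000
dG = -8.8269 kJ/mol

-8.8269 kJ/mol


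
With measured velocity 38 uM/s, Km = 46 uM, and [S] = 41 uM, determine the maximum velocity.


Vmax = v * (Km + [S]) / [S]
Vmax = 38 * (46 + 41) / 41
Vmax = 80.6341 uM/s

80.6341 uM/s


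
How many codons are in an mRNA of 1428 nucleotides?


codons = nucleotides / 3
codons = 1428 / 3 = 476

476


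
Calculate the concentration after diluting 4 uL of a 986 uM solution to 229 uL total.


C2 = C1 * V1 / V2
C2 = 986 * 4 / 229
C2 = 17.2227 uM

17.2227 uM


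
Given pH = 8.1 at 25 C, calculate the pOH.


pOH = 14 - pH
pOH = 14 - 8.1
pOH = 5.9

5.9


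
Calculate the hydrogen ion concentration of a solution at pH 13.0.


[H+] = 10^(-pH)
[H+] = 10^(-13.0)
[H+] = 1.000e-13 M

1.000e-13 M


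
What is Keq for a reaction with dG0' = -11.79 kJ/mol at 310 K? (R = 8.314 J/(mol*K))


Keq = exp(-dG0 * 1000 / (R * T))
Keq = exp(-(-11.79) * 1000 / (8.314 * 310))
Keq = 96.978

96.978


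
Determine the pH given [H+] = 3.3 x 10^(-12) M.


pH = -log10([H+])
pH = -log10(3.3 x 10^(-12))
pH = 11.4815

11.4815


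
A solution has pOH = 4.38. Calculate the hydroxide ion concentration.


[OH-] = 10^(-pOH)
[OH-] = 10^(-4.38)
[OH-] = 4.169e-05 M

4.169e-05 M


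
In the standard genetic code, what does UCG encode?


Standard genetic code lookup.
Codon UCG -> Ser

Ser


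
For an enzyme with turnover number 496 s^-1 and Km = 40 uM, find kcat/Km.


Catalytic efficiency = kcat / Km
= 496 / 40
= 12.4 uM^-1*s^-1

12.4 uM^-1*s^-1


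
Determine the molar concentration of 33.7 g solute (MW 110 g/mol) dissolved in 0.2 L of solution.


C = (mass / MW) / volume
C = (33.7 / 110) / 0.2
C = 1.5318 M

1.5318 M


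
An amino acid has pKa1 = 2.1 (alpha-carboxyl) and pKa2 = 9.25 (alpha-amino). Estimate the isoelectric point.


pI = (pKa1 + pKa2) / 2
pI = (2.1 + 9.25) / 2
pI = 5.675

5.675


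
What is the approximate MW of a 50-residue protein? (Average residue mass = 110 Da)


MW = n_residues * 110 Da
MW = 50 * 110
MW = 5500 Da

5500 Da


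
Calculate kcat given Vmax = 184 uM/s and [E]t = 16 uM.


kcat = Vmax / [E]t
kcat = 184 / 16
kcat = 11.5 s^-1

11.5 s^-1


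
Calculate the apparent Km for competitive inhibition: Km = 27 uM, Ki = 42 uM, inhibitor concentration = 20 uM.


Km_app = Km * (1 + [I]/Ki)
Km_app = 27 * (1 + 20/42)
Km_app = 39.8571 uM

39.8571 uM


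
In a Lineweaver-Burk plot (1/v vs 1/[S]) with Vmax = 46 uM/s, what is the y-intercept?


y-intercept = 1/Vmax
= 1/46
= 0.0217 s/uM

0.0217 s/uM


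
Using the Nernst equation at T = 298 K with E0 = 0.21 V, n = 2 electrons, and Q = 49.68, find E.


E = E0 - (RT/nF) * ln(Q)
E = 0.21 - (8.314 * 298 / (2 * 96485)) * ln(49.68)
E = 0.1599 V

0.1599 V


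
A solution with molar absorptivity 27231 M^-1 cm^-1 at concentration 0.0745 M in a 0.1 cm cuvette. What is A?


A = epsilon * c * l
A = 27231 * 0.0745 * 0.1
A = 202.8709

202.8709


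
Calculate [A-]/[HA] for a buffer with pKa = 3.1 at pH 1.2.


[A-]/[HA] = 10^(pH - pKa)
= 10^(1.2 - 3.1)
= 0.0126

0.0126


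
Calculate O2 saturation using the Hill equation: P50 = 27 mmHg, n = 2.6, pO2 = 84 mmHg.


Y = pO2^n / (P50^n + pO2^n)
Y = 84^2.6 / (27^2.6 + 84^2.6)
Y = 95.03%

95.03%


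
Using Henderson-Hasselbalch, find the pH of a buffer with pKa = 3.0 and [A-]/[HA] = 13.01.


pH = pKa + log10([A-]/[HA])
pH = 3.0 + log10(13.01)
pH = 4.1143

4.1143


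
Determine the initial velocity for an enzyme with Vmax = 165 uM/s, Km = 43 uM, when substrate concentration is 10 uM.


v = Vmax * [S] / (Km + [S])
v = 165 * 10 / (43 + 10)
v = 31.1321 uM/s

31.1321 uM/s


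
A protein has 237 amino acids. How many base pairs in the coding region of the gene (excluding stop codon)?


Each amino acid = 1 codon = 3 bp
bp = 237 * 3 = 711 bp

711 bp


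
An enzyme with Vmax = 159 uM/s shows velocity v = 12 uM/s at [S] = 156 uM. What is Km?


Km = [S] * (Vmax - v) / v
Km = 156 * (159 - 12) / 12
Km = 1911.0 uM

1911.0 uM


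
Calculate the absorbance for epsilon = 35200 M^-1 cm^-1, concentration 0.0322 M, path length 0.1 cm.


A = epsilon * c * l
A = 35200 * 0.0322 * 0.1
A = 113.344

113.344


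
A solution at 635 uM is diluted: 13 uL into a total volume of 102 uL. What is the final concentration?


C2 = C1 * V1 / V2
C2 = 635 * 13 / 102
C2 = 80.9314 uM

80.9314 uM


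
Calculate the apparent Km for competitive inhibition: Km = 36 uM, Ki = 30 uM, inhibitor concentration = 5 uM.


Km_app = Km * (1 + [I]/Ki)
Km_app = 36 * (1 + 5/30)
Km_app = 42.0 uM

42.0 uM


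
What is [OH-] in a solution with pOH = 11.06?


[OH-] = 10^(-pOH)
[OH-] = 10^(-11.06)
[OH-] = 8.710e-12 M

8.710e-12 M


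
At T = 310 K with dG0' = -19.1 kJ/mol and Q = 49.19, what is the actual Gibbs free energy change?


dG = dG0' + RT * ln(Q) / 1000
dG = -19.1 + 8.314 * 310 * ln(49.19) / 1000
dG = -9.0595 kJ/mol

-9.0595 kJ/mol


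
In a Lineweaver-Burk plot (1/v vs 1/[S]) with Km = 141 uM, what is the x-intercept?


x-intercept = -1/Km
= -1/141
= -0.0071 1/uM

-0.0071 1/uM


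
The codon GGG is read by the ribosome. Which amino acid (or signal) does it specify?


Standard genetic code lookup.
Codon GGG -> Gly

Gly


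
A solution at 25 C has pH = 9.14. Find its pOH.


pOH = 14 - pH
pOH = 14 - 9.14
pOH = 4.86

4.86


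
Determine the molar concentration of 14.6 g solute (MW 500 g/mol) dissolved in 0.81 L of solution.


C = (mass / MW) / volume
C = (14.6 / 500) / 0.81
C = 0.036 M

0.036 M


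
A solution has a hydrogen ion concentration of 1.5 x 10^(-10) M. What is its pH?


pH = -log10([H+])
pH = -log10(1.5 x 10^(-10))
pH = 9.8239

9.8239


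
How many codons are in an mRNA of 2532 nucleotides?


codons = nucleotides / 3
codons = 2532 / 3 = 844

844
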